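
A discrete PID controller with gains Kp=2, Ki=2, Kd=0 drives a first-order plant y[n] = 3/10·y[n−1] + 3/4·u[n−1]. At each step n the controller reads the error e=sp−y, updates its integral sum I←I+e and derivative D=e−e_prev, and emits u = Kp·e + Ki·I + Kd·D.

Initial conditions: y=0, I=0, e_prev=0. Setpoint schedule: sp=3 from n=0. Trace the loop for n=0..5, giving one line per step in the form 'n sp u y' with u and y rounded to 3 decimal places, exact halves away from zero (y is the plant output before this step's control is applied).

(exact arithmetic carried between steps; '≈' marks a value shown rounded to 6 d.p. or computed from one; I and e_prev carry over from the previous line; the table rounds u and y to 3 d.p., halves away from zero)
n=0: y=0, sp=3, e=sp−y=3; I=3, D=e−e_prev=3; u=2·3+2·3+0·3=12; next y=3/10·0+3/4·12=9
n=1: y=9, sp=3, e=sp−y=-6; I=-3, D=e−e_prev=-9; u=2·(-6)+2·(-3)+0·(-9)=-18; next y=3/10·9+3/4·(-18)=-10.8
n=2: y=-10.8, sp=3, e=sp−y=13.8; I=10.8, D=e−e_prev=19.8; u=2·13.8+2·10.8+0·19.8=49.2; next y=3/10·(-10.8)+3/4·49.2=33.66
n=3: y=33.66, sp=3, e=sp−y=-30.66; I=-19.86, D=e−e_prev=-44.46; u=2·(-30.66)+2·(-19.86)+0·(-44.46)=-101.04; next y=3/10·33.66+3/4·(-101.04)=-65.682
n=4: y=-65.682, sp=3, e=sp−y=68.682; I=48.822, D=e−e_prev=99.342; u=2·68.682+2·48.822+0·99.342=235.008; next y=3/10·(-65.682)+3/4·235.008=156.5514
n=5: y=156.5514, sp=3, e=sp−y=-153.5514; I=-104.7294, D=e−e_prev=-222.2334; u=2·(-153.5514)+2·(-104.7294)+0·(-222.2334)=-516.5616; next y=3/10·156.5514+3/4·(-516.5616)=-340.45578

0 3 12.000 0.000
1 3 -18.000 9.000
2 3 49.200 -10.800
3 3 -101.040 33.660
4 3 235.008 -65.682
5 3 -516.562 156.551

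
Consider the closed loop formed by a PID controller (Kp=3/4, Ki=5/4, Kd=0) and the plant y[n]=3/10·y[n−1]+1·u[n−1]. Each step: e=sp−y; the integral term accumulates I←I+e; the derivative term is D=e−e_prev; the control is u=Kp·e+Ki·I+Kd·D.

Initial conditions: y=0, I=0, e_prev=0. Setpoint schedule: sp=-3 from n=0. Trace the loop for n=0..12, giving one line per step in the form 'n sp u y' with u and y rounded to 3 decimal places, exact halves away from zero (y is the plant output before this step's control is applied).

(exact arithmetic carried between steps; '≈' marks a value shown rounded to 6 d.p. or computed from one; I and e_prev carry over from the previous line; the table rounds u and y to 3 d.p., halves away from zero)
n=0: y=0, sp=-3, e=sp−y=-3; I=-3, D=e−e_prev=-3; u=3/4·(-3)+5/4·(-3)+0·(-3)=-6; next y=3/10·0+1·(-6)=-6
n=1: y=-6, sp=-3, e=sp−y=3; I=0, D=e−e_prev=6; u=3/4·3+5/4·0+0·6=2.25; next y=3/10·(-6)+1·2.25=0.45
n=2: y=0.45, sp=-3, e=sp−y=-3.45; I=-3.45, D=e−e_prev=-6.45; u=3/4·(-3.45)+5/4·(-3.45)+0·(-6.45)=-6.9; next y=3/10·0.45+1·(-6.9)=-6.765
n=3: y=-6.765, sp=-3, e=sp−y=3.765; I=0.315, D=e−e_prev=7.215; u=3/4·3.765+5/4·0.315+0·7.215=3.2175; next y=3/10·(-6.765)+1·3.2175=1.188
n=4: y=1.188, sp=-3, e=sp−y=-4.188; I=-3.873, D=e−e_prev=-7.953; u=3/4·(-4.188)+5/4·(-3.873)+0·(-7.953)=-7.98225; next y=3/10·1.188+1·(-7.98225)=-7.62585
n=5: y=-7.62585, sp=-3, e=sp−y=4.62585; I=0.75285, D=e−e_prev=8.81385; u=3/4·4.62585+5/4·0.75285+0·8.81385=4.41045; next y=3/10·(-7.62585)+1·4.41045=2.122695
n=6: y=2.122695, sp=-3, e=sp−y=-5.122695; I=-4.369845, D=e−e_prev=-9.748545; u=3/4·(-5.122695)+5/4·(-4.369845)+0·(-9.748545)≈-9.304328; next y=3/10·2.122695+1·(-9.304328)≈-8.667519
n=7: y=-8.667519, sp=-3, e=sp−y=5.667519; I=1.297674, D=e−e_prev=10.790214; u=3/4·5.667519+5/4·1.297674+0·10.790214≈5.872732; next y=3/10·(-8.667519)+1·5.872732≈3.272476
n=8: y≈3.272476, sp=-3, e=sp−y≈-6.272476; I≈-4.974802, D=e−e_prev≈-11.939995; u=3/4·(-6.272476)+5/4·(-4.974802)+0·(-11.939995)≈-10.922860; next y=3/10·3.272476+1·(-10.922860)≈-9.941117
n=9: y≈-9.941117, sp=-3, e=sp−y≈6.941117; I≈1.966315, D=e−e_prev≈13.213593; u=3/4·6.941117+5/4·1.966315+0·13.213593≈7.663731; next y=3/10·(-9.941117)+1·7.663731≈4.681396
n=10: y≈4.681396, sp=-3, e=sp−y≈-7.681396; I≈-5.715081, D=e−e_prev≈-14.622513; u=3/4·(-7.681396)+5/4·(-5.715081)+0·(-14.622513)≈-12.904899; next y=3/10·4.681396+1·(-12.904899)≈-11.500480
n=11: y≈-11.500480, sp=-3, e=sp−y≈8.500480; I≈2.785398, D=e−e_prev≈16.181876; u=3/4·8.500480+5/4·2.785398+0·16.181876≈9.857108; next y=3/10·(-11.500480)+1·9.857108≈6.406964
n=12: y≈6.406964, sp=-3, e=sp−y≈-9.406964; I≈-6.621566, D=e−e_prev≈-17.907444; u=3/4·(-9.406964)+5/4·(-6.621566)+0·(-17.907444)≈-15.332180; next y=3/10·6.406964+1·(-15.332180)≈-13.410091

0 -3 -6.000 0.000
1 -3 2.250 -6.000
2 -3 -6.900 0.450
3 -3 3.218 -6.765
4 -3 -7.982 1.188
5 -3 4.410 -7.626
6 -3 -9.304 2.123
7 -3 5.873 -8.668
8 -3 -10.923 3.272
9 -3 7.664 -9.941
10 -3 -12.905 4.681
11 -3 9.857 -11.500
12 -3 -15.332 6.407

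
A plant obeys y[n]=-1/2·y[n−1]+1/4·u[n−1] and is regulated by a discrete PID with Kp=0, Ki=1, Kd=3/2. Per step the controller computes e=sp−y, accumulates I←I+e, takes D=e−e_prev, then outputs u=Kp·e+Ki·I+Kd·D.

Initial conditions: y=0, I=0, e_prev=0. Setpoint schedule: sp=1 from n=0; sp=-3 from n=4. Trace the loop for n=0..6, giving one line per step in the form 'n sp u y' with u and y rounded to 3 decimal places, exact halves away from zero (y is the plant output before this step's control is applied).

0 1 2.500 0.000
1 1 0.438 0.625
2 1 3.820 -0.203
3 1 0.632 1.057
4 -3 -3.968 -0.370
5 -3 -1.647 -0.807
6 -3 -6.491 -0.008

(exact arithmetic carried between steps; '≈' marks a value shown rounded to 6 d.p. or computed from one; I and e_prev carry over from the previous line; the table rounds u and y to 3 d.p., halves away from zero)
n=0: y=0, sp=1, e=sp−y=1; I=1, D=e−e_prev=1; u=0·1+1·1+3/2·1=2.5; next y=-1/2·0+1/4·2.5=0.625
n=1: y=0.625, sp=1, e=sp−y=0.375; I=1.375, D=e−e_prev=-0.625; u=0·0.375+1·1.375+3/2·(-0.625)=0.4375; next y=-1/2·0.625+1/4·0.4375=-0.203125
n=2: y=-0.203125, sp=1, e=sp−y=1.203125; I=2.578125, D=e−e_prev=0.828125; u=0·1.203125+1·2.578125+3/2·0.828125≈3.820313; next y=-1/2·(-0.203125)+1/4·3.820313≈1.056641
n=3: y≈1.056641, sp=1, e=sp−y≈-0.056641; I≈2.521484, D=e−e_prev≈-1.259766; u=0·(-0.056641)+1·2.521484+3/2·(-1.259766)≈0.631836; next y=-1/2·1.056641+1/4·0.631836≈-0.370361
n=4: y≈-0.370361, sp=-3, e=sp−y≈-2.629639; I≈-0.108154, D=e−e_prev≈-2.572998; u=0·(-2.629639)+1·(-0.108154)+3/2·(-2.572998)≈-3.967651; next y=-1/2·(-0.370361)+1/4·(-3.967651)≈-0.806732
n=5: y≈-0.806732, sp=-3, e=sp−y≈-2.193268; I≈-2.301422, D=e−e_prev≈0.436371; u=0·(-2.193268)+1·(-2.301422)+3/2·0.436371≈-1.646866; next y=-1/2·(-0.806732)+1/4·(-1.646866)≈-0.008350
n=6: y≈-0.008350, sp=-3, e=sp−y≈-2.991650; I≈-5.293072, D=e−e_prev≈-0.798382; u=0·(-2.991650)+1·(-5.293072)+3/2·(-0.798382)≈-6.490644; next y=-1/2·(-0.008350)+1/4·(-6.490644)≈-1.618486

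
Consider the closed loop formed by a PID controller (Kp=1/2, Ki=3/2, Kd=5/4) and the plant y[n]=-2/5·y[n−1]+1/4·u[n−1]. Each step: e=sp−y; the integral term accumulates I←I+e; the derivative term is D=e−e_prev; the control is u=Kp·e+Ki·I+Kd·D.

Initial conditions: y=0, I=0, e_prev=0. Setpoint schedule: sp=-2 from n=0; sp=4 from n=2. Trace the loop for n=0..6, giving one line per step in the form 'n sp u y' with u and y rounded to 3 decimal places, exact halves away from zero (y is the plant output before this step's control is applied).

(exact arithmetic carried between steps; '≈' marks a value shown rounded to 6 d.p. or computed from one; I and e_prev carry over from the previous line; the table rounds u and y to 3 d.p., halves away from zero)
n=0: y=0, sp=-2, e=sp−y=-2; I=-2, D=e−e_prev=-2; u=1/2·(-2)+3/2·(-2)+5/4·(-2)=-6.5; next y=-2/5·0+1/4·(-6.5)=-1.625
n=1: y=-1.625, sp=-2, e=sp−y=-0.375; I=-2.375, D=e−e_prev=1.625; u=1/2·(-0.375)+3/2·(-2.375)+5/4·1.625=-1.71875; next y=-2/5·(-1.625)+1/4·(-1.71875)≈0.220313
n=2: y≈0.220313, sp=4, e=sp−y≈3.779688; I≈1.404688, D=e−e_prev≈4.154688; u=1/2·3.779688+3/2·1.404688+5/4·4.154688≈9.190234; next y=-2/5·0.220313+1/4·9.190234≈2.209434
n=3: y≈2.209434, sp=4, e=sp−y≈1.790566; I≈3.195254, D=e−e_prev≈-1.989121; u=1/2·1.790566+3/2·3.195254+5/4·(-1.989121)≈3.201763; next y=-2/5·2.209434+1/4·3.201763≈-0.083333
n=4: y≈-0.083333, sp=4, e=sp−y≈4.083333; I≈7.278587, D=e−e_prev≈2.292766; u=1/2·4.083333+3/2·7.278587+5/4·2.292766≈15.825504; next y=-2/5·(-0.083333)+1/4·15.825504≈3.989709
n=5: y≈3.989709, sp=4, e=sp−y≈0.010291; I≈7.288877, D=e−e_prev≈-4.073042; u=1/2·0.010291+3/2·7.288877+5/4·(-4.073042)≈5.847159; next y=-2/5·3.989709+1/4·5.847159≈-0.134094
n=6: y≈-0.134094, sp=4, e=sp−y≈4.134094; I≈11.422971, D=e−e_prev≈4.123803; u=1/2·4.134094+3/2·11.422971+5/4·4.123803≈24.356258; next y=-2/5·(-0.134094)+1/4·24.356258≈6.142702

0 -2 -6.500 0.000
1 -2 -1.719 -1.625
2 4 9.190 0.220
3 4 3.202 2.209
4 4 15.826 -0.083
5 4 5.847 3.990
6 4 24.356 -0.134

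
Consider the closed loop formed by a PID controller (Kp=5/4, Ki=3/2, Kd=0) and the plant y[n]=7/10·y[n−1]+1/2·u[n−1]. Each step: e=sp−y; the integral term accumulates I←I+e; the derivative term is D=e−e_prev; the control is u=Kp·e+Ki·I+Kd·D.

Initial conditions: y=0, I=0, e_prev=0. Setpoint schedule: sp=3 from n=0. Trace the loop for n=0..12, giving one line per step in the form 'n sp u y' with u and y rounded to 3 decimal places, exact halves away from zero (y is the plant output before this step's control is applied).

(exact arithmetic carried between steps; '≈' marks a value shown rounded to 6 d.p. or computed from one; I and e_prev carry over from the previous line; the table rounds u and y to 3 d.p., halves away from zero)
n=0: y=0, sp=3, e=sp−y=3; I=3, D=e−e_prev=3; u=5/4·3+3/2·3+0·3=8.25; next y=7/10·0+1/2·8.25=4.125
n=1: y=4.125, sp=3, e=sp−y=-1.125; I=1.875, D=e−e_prev=-4.125; u=5/4·(-1.125)+3/2·1.875+0·(-4.125)=1.40625; next y=7/10·4.125+1/2·1.40625=3.590625
n=2: y=3.590625, sp=3, e=sp−y=-0.590625; I=1.284375, D=e−e_prev=0.534375; u=5/4·(-0.590625)+3/2·1.284375+0·0.534375≈1.188281; next y=7/10·3.590625+1/2·1.188281≈3.107578
n=3: y≈3.107578, sp=3, e=sp−y≈-0.107578; I≈1.176797, D=e−e_prev≈0.483047; u=5/4·(-0.107578)+3/2·1.176797+0·0.483047≈1.630723; next y=7/10·3.107578+1/2·1.630723≈2.990666
n=4: y≈2.990666, sp=3, e=sp−y≈0.009334; I≈1.186131, D=e−e_prev≈0.116912; u=5/4·0.009334+3/2·1.186131+0·0.116912≈1.790864; next y=7/10·2.990666+1/2·1.790864≈2.988898
n=5: y≈2.988898, sp=3, e=sp−y≈0.011102; I≈1.197233, D=e−e_prev≈0.001768; u=5/4·0.011102+3/2·1.197233+0·0.001768≈1.809727; next y=7/10·2.988898+1/2·1.809727≈2.997092
n=6: y≈2.997092, sp=3, e=sp−y≈0.002908; I≈1.200141, D=e−e_prev≈-0.008194; u=5/4·0.002908+3/2·1.200141+0·(-0.008194)≈1.803846; next y=7/10·2.997092+1/2·1.803846≈2.999888
n=7: y≈2.999888, sp=3, e=sp−y≈0.000112; I≈1.200253, D=e−e_prev≈-0.002796; u=5/4·0.000112+3/2·1.200253+0·(-0.002796)≈1.800521; next y=7/10·2.999888+1/2·1.800521≈3.000182
n=8: y≈3.000182, sp=3, e=sp−y≈-0.000182; I≈1.200072, D=e−e_prev≈-0.000294; u=5/4·(-0.000182)+3/2·1.200072+0·(-0.000294)≈1.799881; next y=7/10·3.000182+1/2·1.799881≈3.000067
n=9: y≈3.000067, sp=3, e=sp−y≈-0.000067; I≈1.200004, D=e−e_prev≈0.000114; u=5/4·(-0.000067)+3/2·1.200004+0·0.000114≈1.799922; next y=7/10·3.000067+1/2·1.799922≈3.000008
n=10: y≈3.000008, sp=3, e=sp−y≈-0.000008; I≈1.199996, D=e−e_prev≈0.000059; u=5/4·(-0.000008)+3/2·1.199996+0·0.000059≈1.799984; next y=7/10·3.000008+1/2·1.799984≈2.999998
n=11: y≈2.999998, sp=3, e=sp−y≈0.000002; I≈1.199998, D=e−e_prev≈0.000011; u=5/4·0.000002+3/2·1.199998+0·0.000011≈1.800001; next y=7/10·2.999998+1/2·1.800001≈2.999999
n=12: y≈2.999999, sp=3, e=sp−y≈0.000001; I≈1.200000, D=e−e_prev≈-0.000001; u=5/4·0.000001+3/2·1.200000+0·(-0.000001)≈1.800001; next y=7/10·2.999999+1/2·1.800001≈3.000000

0 3 8.250 0.000
1 3 1.406 4.125
2 3 1.188 3.591
3 3 1.631 3.108
4 3 1.791 2.991
5 3 1.810 2.989
6 3 1.804 2.997
7 3 1.801 3.000
8 3 1.800 3.000
9 3 1.800 3.000
10 3 1.800 3.000
11 3 1.800 3.000
12 3 1.800 3.000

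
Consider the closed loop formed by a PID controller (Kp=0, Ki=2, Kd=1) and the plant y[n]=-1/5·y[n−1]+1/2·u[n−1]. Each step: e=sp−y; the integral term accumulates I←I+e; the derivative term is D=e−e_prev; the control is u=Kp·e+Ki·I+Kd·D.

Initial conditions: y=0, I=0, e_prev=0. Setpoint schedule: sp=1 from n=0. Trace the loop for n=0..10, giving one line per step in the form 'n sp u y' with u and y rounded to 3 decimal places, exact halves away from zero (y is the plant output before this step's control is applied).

0 1 3.000 0.000
1 1 -0.500 1.500
2 1 6.150 -0.550
3 1 -4.005 3.185
4 1 12.834 -2.640
5 1 -14.464 6.945
6 1 29.928 -8.621
7 1 -42.324 16.688
8 1 75.172 -24.499
9 1 -115.973 42.486
10 1 194.949 -66.484

(exact arithmetic carried between steps; '≈' marks a value shown rounded to 6 d.p. or computed from one; I and e_prev carry over from the previous line; the table rounds u and y to 3 d.p., halves away from zero)
n=0: y=0, sp=1, e=sp−y=1; I=1, D=e−e_prev=1; u=0·1+2·1+1·1=3; next y=-1/5·0+1/2·3=1.5
n=1: y=1.5, sp=1, e=sp−y=-0.5; I=0.5, D=e−e_prev=-1.5; u=0·(-0.5)+2·0.5+1·(-1.5)=-0.5; next y=-1/5·1.5+1/2·(-0.5)=-0.55
n=2: y=-0.55, sp=1, e=sp−y=1.55; I=2.05, D=e−e_prev=2.05; u=0·1.55+2·2.05+1·2.05=6.15; next y=-1/5·(-0.55)+1/2·6.15=3.185
n=3: y=3.185, sp=1, e=sp−y=-2.185; I=-0.135, D=e−e_prev=-3.735; u=0·(-2.185)+2·(-0.135)+1·(-3.735)=-4.005; next y=-1/5·3.185+1/2·(-4.005)=-2.6395
n=4: y=-2.6395, sp=1, e=sp−y=3.6395; I=3.5045, D=e−e_prev=5.8245; u=0·3.6395+2·3.5045+1·5.8245=12.8335; next y=-1/5·(-2.6395)+1/2·12.8335=6.94465
n=5: y=6.94465, sp=1, e=sp−y=-5.94465; I=-2.44015, D=e−e_prev=-9.58415; u=0·(-5.94465)+2·(-2.44015)+1·(-9.58415)=-14.46445; next y=-1/5·6.94465+1/2·(-14.46445)=-8.621155
n=6: y=-8.621155, sp=1, e=sp−y=9.621155; I=7.181005, D=e−e_prev=15.565805; u=0·9.621155+2·7.181005+1·15.565805=29.927815; next y=-1/5·(-8.621155)+1/2·29.927815≈16.688139
n=7: y≈16.688139, sp=1, e=sp−y≈-15.688139; I≈-8.507134, D=e−e_prev≈-25.309294; u=0·(-15.688139)+2·(-8.507134)+1·(-25.309294)≈-42.323561; next y=-1/5·16.688139+1/2·(-42.323561)≈-24.499408
n=8: y≈-24.499408, sp=1, e=sp−y≈25.499408; I≈16.992274, D=e−e_prev≈41.187546; u=0·25.499408+2·16.992274+1·41.187546≈75.172095; next y=-1/5·(-24.499408)+1/2·75.172095≈42.485929
n=9: y≈42.485929, sp=1, e=sp−y≈-41.485929; I≈-24.493655, D=e−e_prev≈-66.985337; u=0·(-41.485929)+2·(-24.493655)+1·(-66.985337)≈-115.972647; next y=-1/5·42.485929+1/2·(-115.972647)≈-66.483509
n=10: y≈-66.483509, sp=1, e=sp−y≈67.483509; I≈42.989854, D=e−e_prev≈108.969439; u=0·67.483509+2·42.989854+1·108.969439≈194.949147; next y=-1/5·(-66.483509)+1/2·194.949147≈110.771276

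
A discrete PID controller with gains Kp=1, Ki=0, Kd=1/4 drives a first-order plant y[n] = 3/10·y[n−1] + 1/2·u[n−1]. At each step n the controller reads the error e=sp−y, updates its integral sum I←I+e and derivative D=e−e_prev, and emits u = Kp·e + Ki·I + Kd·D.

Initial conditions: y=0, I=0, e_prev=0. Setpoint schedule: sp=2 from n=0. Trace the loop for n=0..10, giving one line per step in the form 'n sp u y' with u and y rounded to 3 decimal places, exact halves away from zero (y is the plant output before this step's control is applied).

(exact arithmetic carried between steps; '≈' marks a value shown rounded to 6 d.p. or computed from one; I and e_prev carry over from the previous line; the table rounds u and y to 3 d.p., halves away from zero)
n=0: y=0, sp=2, e=sp−y=2; I=2, D=e−e_prev=2; u=1·2+0·2+1/4·2=2.5; next y=3/10·0+1/2·2.5=1.25
n=1: y=1.25, sp=2, e=sp−y=0.75; I=2.75, D=e−e_prev=-1.25; u=1·0.75+0·2.75+1/4·(-1.25)=0.4375; next y=3/10·1.25+1/2·0.4375=0.59375
n=2: y=0.59375, sp=2, e=sp−y=1.40625; I=4.15625, D=e−e_prev=0.65625; u=1·1.40625+0·4.15625+1/4·0.65625≈1.570313; next y=3/10·0.59375+1/2·1.570313≈0.963281
n=3: y≈0.963281, sp=2, e=sp−y≈1.036719; I≈5.192969, D=e−e_prev≈-0.369531; u=1·1.036719+0·5.192969+1/4·(-0.369531)≈0.944336; next y=3/10·0.963281+1/2·0.944336≈0.761152
n=4: y≈0.761152, sp=2, e=sp−y≈1.238848; I≈6.431816, D=e−e_prev≈0.202129; u=1·1.238848+0·6.431816+1/4·0.202129≈1.289380; next y=3/10·0.761152+1/2·1.289380≈0.873036
n=5: y≈0.873036, sp=2, e=sp−y≈1.126964; I≈7.558781, D=e−e_prev≈-0.111883; u=1·1.126964+0·7.558781+1/4·(-0.111883)≈1.098994; next y=3/10·0.873036+1/2·1.098994≈0.811407
n=6: y≈0.811407, sp=2, e=sp−y≈1.188593; I≈8.747373, D=e−e_prev≈0.061628; u=1·1.188593+0·8.747373+1/4·0.061628≈1.204000; next y=3/10·0.811407+1/2·1.204000≈0.845422
n=7: y≈0.845422, sp=2, e=sp−y≈1.154578; I≈9.901951, D=e−e_prev≈-0.034015; u=1·1.154578+0·9.901951+1/4·(-0.034015)≈1.146074; next y=3/10·0.845422+1/2·1.146074≈0.826664
n=8: y≈0.826664, sp=2, e=sp−y≈1.173336; I≈11.075287, D=e−e_prev≈0.018758; u=1·1.173336+0·11.075287+1/4·0.018758≈1.178026; next y=3/10·0.826664+1/2·1.178026≈0.837012
n=9: y≈0.837012, sp=2, e=sp−y≈1.162988; I≈12.238275, D=e−e_prev≈-0.010348; u=1·1.162988+0·12.238275+1/4·(-0.010348)≈1.160401; next y=3/10·0.837012+1/2·1.160401≈0.831304
n=10: y≈0.831304, sp=2, e=sp−y≈1.168696; I≈13.406971, D=e−e_prev≈0.005708; u=1·1.168696+0·13.406971+1/4·0.005708≈1.170123; next y=3/10·0.831304+1/2·1.170123≈0.834453

0 2 2.500 0.000
1 2 0.438 1.250
2 2 1.570 0.594
3 2 0.944 0.963
4 2 1.289 0.761
5 2 1.099 0.873
6 2 1.204 0.811
7 2 1.146 0.845
8 2 1.178 0.827
9 2 1.160 0.837
10 2 1.170 0.831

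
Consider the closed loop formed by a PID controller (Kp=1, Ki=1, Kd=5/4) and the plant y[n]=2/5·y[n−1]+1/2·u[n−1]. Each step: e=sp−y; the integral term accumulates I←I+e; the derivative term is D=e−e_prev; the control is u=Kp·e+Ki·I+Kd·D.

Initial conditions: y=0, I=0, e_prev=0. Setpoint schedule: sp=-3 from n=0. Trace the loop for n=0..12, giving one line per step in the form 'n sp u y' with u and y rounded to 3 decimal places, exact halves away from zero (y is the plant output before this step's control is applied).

(exact arithmetic carried between steps; '≈' marks a value shown rounded to 6 d.p. or computed from one; I and e_prev carry over from the previous line; the table rounds u and y to 3 d.p., halves away from zero)
n=0: y=0, sp=-3, e=sp−y=-3; I=-3, D=e−e_prev=-3; u=1·(-3)+1·(-3)+5/4·(-3)=-9.75; next y=2/5·0+1/2·(-9.75)=-4.875
n=1: y=-4.875, sp=-3, e=sp−y=1.875; I=-1.125, D=e−e_prev=4.875; u=1·1.875+1·(-1.125)+5/4·4.875=6.84375; next y=2/5·(-4.875)+1/2·6.84375=1.471875
n=2: y=1.471875, sp=-3, e=sp−y=-4.471875; I=-5.596875, D=e−e_prev=-6.346875; u=1·(-4.471875)+1·(-5.596875)+5/4·(-6.346875)≈-18.002344; next y=2/5·1.471875+1/2·(-18.002344)≈-8.412422
n=3: y≈-8.412422, sp=-3, e=sp−y≈5.412422; I≈-0.184453, D=e−e_prev≈9.884297; u=1·5.412422+1·(-0.184453)+5/4·9.884297≈17.583340; next y=2/5·(-8.412422)+1/2·17.583340≈5.426701
n=4: y≈5.426701, sp=-3, e=sp−y≈-8.426701; I≈-8.611154, D=e−e_prev≈-13.839123; u=1·(-8.426701)+1·(-8.611154)+5/4·(-13.839123)≈-34.336759; next y=2/5·5.426701+1/2·(-34.336759)≈-14.997699
n=5: y≈-14.997699, sp=-3, e=sp−y≈11.997699; I≈3.386545, D=e−e_prev≈20.424400; u=1·11.997699+1·3.386545+5/4·20.424400≈40.914744; next y=2/5·(-14.997699)+1/2·40.914744≈14.458293
n=6: y≈14.458293, sp=-3, e=sp−y≈-17.458293; I≈-14.071748, D=e−e_prev≈-29.455992; u=1·(-17.458293)+1·(-14.071748)+5/4·(-29.455992)≈-68.350030; next y=2/5·14.458293+1/2·(-68.350030)≈-28.391698
n=7: y≈-28.391698, sp=-3, e=sp−y≈25.391698; I≈11.319950, D=e−e_prev≈42.849991; u=1·25.391698+1·11.319950+5/4·42.849991≈90.274136; next y=2/5·(-28.391698)+1/2·90.274136≈33.780389
n=8: y≈33.780389, sp=-3, e=sp−y≈-36.780389; I≈-25.460439, D=e−e_prev≈-62.172087; u=1·(-36.780389)+1·(-25.460439)+5/4·(-62.172087)≈-139.955936; next y=2/5·33.780389+1/2·(-139.955936)≈-56.465813
n=9: y≈-56.465813, sp=-3, e=sp−y≈53.465813; I≈28.005374, D=e−e_prev≈90.246202; u=1·53.465813+1·28.005374+5/4·90.246202≈194.278938; next y=2/5·(-56.465813)+1/2·194.278938≈74.553144
n=10: y≈74.553144, sp=-3, e=sp−y≈-77.553144; I≈-49.547770, D=e−e_prev≈-131.018957; u=1·(-77.553144)+1·(-49.547770)+5/4·(-131.018957)≈-290.874610; next y=2/5·74.553144+1/2·(-290.874610)≈-115.616048
n=11: y≈-115.616048, sp=-3, e=sp−y≈112.616048; I≈63.068277, D=e−e_prev≈190.169192; u=1·112.616048+1·63.068277+5/4·190.169192≈413.395814; next y=2/5·(-115.616048)+1/2·413.395814≈160.451488
n=12: y≈160.451488, sp=-3, e=sp−y≈-163.451488; I≈-100.383211, D=e−e_prev≈-276.067536; u=1·(-163.451488)+1·(-100.383211)+5/4·(-276.067536)≈-608.919119; next y=2/5·160.451488+1/2·(-608.919119)≈-240.278964

0 -3 -9.750 0.000
1 -3 6.844 -4.875
2 -3 -18.002 1.472
3 -3 17.583 -8.412
4 -3 -34.337 5.427
5 -3 40.915 -14.998
6 -3 -68.350 14.458
7 -3 90.274 -28.392
8 -3 -139.956 33.780
9 -3 194.279 -56.466
10 -3 -290.875 74.553
11 -3 413.396 -115.616
12 -3 -608.919 160.451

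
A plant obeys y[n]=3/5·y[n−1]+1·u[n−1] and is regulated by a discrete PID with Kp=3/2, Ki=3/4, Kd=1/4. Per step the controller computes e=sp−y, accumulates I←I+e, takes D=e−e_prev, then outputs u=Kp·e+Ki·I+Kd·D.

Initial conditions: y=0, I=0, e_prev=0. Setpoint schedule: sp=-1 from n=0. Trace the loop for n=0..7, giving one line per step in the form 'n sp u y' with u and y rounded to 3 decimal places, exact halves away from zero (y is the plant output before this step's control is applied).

(exact arithmetic carried between steps; '≈' marks a value shown rounded to 6 d.p. or computed from one; I and e_prev carry over from the previous line; the table rounds u and y to 3 d.p., halves away from zero)
n=0: y=0, sp=-1, e=sp−y=-1; I=-1, D=e−e_prev=-1; u=3/2·(-1)+3/4·(-1)+1/4·(-1)=-2.5; next y=3/5·0+1·(-2.5)=-2.5
n=1: y=-2.5, sp=-1, e=sp−y=1.5; I=0.5, D=e−e_prev=2.5; u=3/2·1.5+3/4·0.5+1/4·2.5=3.25; next y=3/5·(-2.5)+1·3.25=1.75
n=2: y=1.75, sp=-1, e=sp−y=-2.75; I=-2.25, D=e−e_prev=-4.25; u=3/2·(-2.75)+3/4·(-2.25)+1/4·(-4.25)=-6.875; next y=3/5·1.75+1·(-6.875)=-5.825
n=3: y=-5.825, sp=-1, e=sp−y=4.825; I=2.575, D=e−e_prev=7.575; u=3/2·4.825+3/4·2.575+1/4·7.575=11.0625; next y=3/5·(-5.825)+1·11.0625=7.5675
n=4: y=7.5675, sp=-1, e=sp−y=-8.5675; I=-5.9925, D=e−e_prev=-13.3925; u=3/2·(-8.5675)+3/4·(-5.9925)+1/4·(-13.3925)=-20.69375; next y=3/5·7.5675+1·(-20.69375)=-16.15325
n=5: y=-16.15325, sp=-1, e=sp−y=15.15325; I=9.16075, D=e−e_prev=23.72075; u=3/2·15.15325+3/4·9.16075+1/4·23.72075=35.530625; next y=3/5·(-16.15325)+1·35.530625=25.838675
n=6: y=25.838675, sp=-1, e=sp−y=-26.838675; I=-17.677925, D=e−e_prev=-41.991925; u=3/2·(-26.838675)+3/4·(-17.677925)+1/4·(-41.991925)≈-64.014438; next y=3/5·25.838675+1·(-64.014438)≈-48.511233
n=7: y≈-48.511233, sp=-1, e=sp−y≈47.511233; I≈29.833308, D=e−e_prev≈74.349908; u=3/2·47.511233+3/4·29.833308+1/4·74.349908≈112.229306; next y=3/5·(-48.511233)+1·112.229306≈83.122567

0 -1 -2.500 0.000
1 -1 3.250 -2.500
2 -1 -6.875 1.750
3 -1 11.063 -5.825
4 -1 -20.694 7.568
5 -1 35.531 -16.153
6 -1 -64.014 25.839
7 -1 112.229 -48.511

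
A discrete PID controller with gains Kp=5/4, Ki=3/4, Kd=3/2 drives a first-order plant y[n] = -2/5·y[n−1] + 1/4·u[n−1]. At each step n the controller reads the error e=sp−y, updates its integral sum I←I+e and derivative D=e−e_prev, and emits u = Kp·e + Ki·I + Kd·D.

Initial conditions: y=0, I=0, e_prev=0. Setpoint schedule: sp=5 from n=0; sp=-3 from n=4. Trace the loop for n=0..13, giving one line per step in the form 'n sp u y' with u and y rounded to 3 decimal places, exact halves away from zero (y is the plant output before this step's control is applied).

0 5 17.500 0.000
1 5 -1.563 4.375
2 5 28.273 -2.141
3 5 -11.373 7.925
4 -3 22.313 -6.013
5 -3 -33.322 7.984
6 -3 47.712 -11.524
7 -3 -73.371 16.537
8 -3 99.301 -24.958
9 -3 -155.654 34.808
10 -3 212.396 -52.837
11 -3 -326.441 74.234
12 -3 455.621 -111.304
13 -3 -685.515 158.427

(exact arithmetic carried between steps; '≈' marks a value shown rounded to 6 d.p. or computed from one; I and e_prev carry over from the previous line; the table rounds u and y to 3 d.p., halves away from zero)
n=0: y=0, sp=5, e=sp−y=5; I=5, D=e−e_prev=5; u=5/4·5+3/4·5+3/2·5=17.5; next y=-2/5·0+1/4·17.5=4.375
n=1: y=4.375, sp=5, e=sp−y=0.625; I=5.625, D=e−e_prev=-4.375; u=5/4·0.625+3/4·5.625+3/2·(-4.375)=-1.5625; next y=-2/5·4.375+1/4·(-1.5625)=-2.140625
n=2: y=-2.140625, sp=5, e=sp−y=7.140625; I=12.765625, D=e−e_prev=6.515625; u=5/4·7.140625+3/4·12.765625+3/2·6.515625≈28.273438; next y=-2/5·(-2.140625)+1/4·28.273438≈7.924609
n=3: y≈7.924609, sp=5, e=sp−y≈-2.924609; I≈9.841016, D=e−e_prev≈-10.065234; u=5/4·(-2.924609)+3/4·9.841016+3/2·(-10.065234)≈-11.372852; next y=-2/5·7.924609+1/4·(-11.372852)≈-6.013057
n=4: y≈-6.013057, sp=-3, e=sp−y≈3.013057; I≈12.854072, D=e−e_prev≈5.937666; u=5/4·3.013057+3/4·12.854072+3/2·5.937666≈22.313374; next y=-2/5·(-6.013057)+1/4·22.313374≈7.983566
n=5: y≈7.983566, sp=-3, e=sp−y≈-10.983566; I≈1.870506, D=e−e_prev≈-13.996623; u=5/4·(-10.983566)+3/4·1.870506+3/2·(-13.996623)≈-33.321512; next y=-2/5·7.983566+1/4·(-33.321512)≈-11.523805
n=6: y≈-11.523805, sp=-3, e=sp−y≈8.523805; I≈10.394311, D=e−e_prev≈19.507371; u=5/4·8.523805+3/4·10.394311+3/2·19.507371≈47.711545; next y=-2/5·(-11.523805)+1/4·47.711545≈16.537408
n=7: y≈16.537408, sp=-3, e=sp−y≈-19.537408; I≈-9.143097, D=e−e_prev≈-28.061213; u=5/4·(-19.537408)+3/4·(-9.143097)+3/2·(-28.061213)≈-73.370902; next y=-2/5·16.537408+1/4·(-73.370902)≈-24.957689
n=8: y≈-24.957689, sp=-3, e=sp−y≈21.957689; I≈12.814591, D=e−e_prev≈41.495097; u=5/4·21.957689+3/4·12.814591+3/2·41.495097≈99.300699; next y=-2/5·(-24.957689)+1/4·99.300699≈34.808250
n=9: y≈34.808250, sp=-3, e=sp−y≈-37.808250; I≈-24.993659, D=e−e_prev≈-59.765939; u=5/4·(-37.808250)+3/4·(-24.993659)+3/2·(-59.765939)≈-155.654466; next y=-2/5·34.808250+1/4·(-155.654466)≈-52.836916
n=10: y≈-52.836916, sp=-3, e=sp−y≈49.836916; I≈24.843258, D=e−e_prev≈87.645167; u=5/4·49.836916+3/4·24.843258+3/2·87.645167≈212.396339; next y=-2/5·(-52.836916)+1/4·212.396339≈74.233851
n=11: y≈74.233851, sp=-3, e=sp−y≈-77.233851; I≈-52.390594, D=e−e_prev≈-127.070768; u=5/4·(-77.233851)+3/4·(-52.390594)+3/2·(-127.070768)≈-326.441411; next y=-2/5·74.233851+1/4·(-326.441411)≈-111.303893
n=12: y≈-111.303893, sp=-3, e=sp−y≈108.303893; I≈55.913300, D=e−e_prev≈185.537745; u=5/4·108.303893+3/4·55.913300+3/2·185.537745≈455.621458; next y=-2/5·(-111.303893)+1/4·455.621458≈158.426922
n=13: y≈158.426922, sp=-3, e=sp−y≈-161.426922; I≈-105.513622, D=e−e_prev≈-269.730815; u=5/4·(-161.426922)+3/4·(-105.513622)+3/2·(-269.730815)≈-685.515092; next y=-2/5·158.426922+1/4·(-685.515092)≈-234.749542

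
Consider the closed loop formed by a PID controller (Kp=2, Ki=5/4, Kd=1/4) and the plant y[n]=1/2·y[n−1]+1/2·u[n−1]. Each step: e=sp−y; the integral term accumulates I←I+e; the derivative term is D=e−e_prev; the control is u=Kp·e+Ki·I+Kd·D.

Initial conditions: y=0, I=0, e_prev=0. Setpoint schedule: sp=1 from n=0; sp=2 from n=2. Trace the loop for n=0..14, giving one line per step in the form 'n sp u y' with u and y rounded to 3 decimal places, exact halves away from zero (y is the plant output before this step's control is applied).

0 1 3.500 0.000
1 1 -1.625 1.750
2 2 7.281 0.063
3 2 -3.602 3.672
4 2 7.939 0.035
5 2 -4.346 3.987
6 2 8.741 -0.179
7 2 -5.187 4.281
8 2 9.646 -0.453
9 2 -6.145 4.596
10 2 10.669 -0.774
11 2 -7.232 4.948
12 2 11.828 -1.142
13 2 -8.464 5.343
14 2 13.141 -1.561

(exact arithmetic carried between steps; '≈' marks a value shown rounded to 6 d.p. or computed from one; I and e_prev carry over from the previous line; the table rounds u and y to 3 d.p., halves away from zero)
n=0: y=0, sp=1, e=sp−y=1; I=1, D=e−e_prev=1; u=2·1+5/4·1+1/4·1=3.5; next y=1/2·0+1/2·3.5=1.75
n=1: y=1.75, sp=1, e=sp−y=-0.75; I=0.25, D=e−e_prev=-1.75; u=2·(-0.75)+5/4·0.25+1/4·(-1.75)=-1.625; next y=1/2·1.75+1/2·(-1.625)=0.0625
n=2: y=0.0625, sp=2, e=sp−y=1.9375; I=2.1875, D=e−e_prev=2.6875; u=2·1.9375+5/4·2.1875+1/4·2.6875=7.28125; next y=1/2·0.0625+1/2·7.28125=3.671875
n=3: y=3.671875, sp=2, e=sp−y=-1.671875; I=0.515625, D=e−e_prev=-3.609375; u=2·(-1.671875)+5/4·0.515625+1/4·(-3.609375)≈-3.601563; next y=1/2·3.671875+1/2·(-3.601563)≈0.035156
n=4: y≈0.035156, sp=2, e=sp−y≈1.964844; I≈2.480469, D=e−e_prev≈3.636719; u=2·1.964844+5/4·2.480469+1/4·3.636719≈7.939453; next y=1/2·0.035156+1/2·7.939453≈3.987305
n=5: y≈3.987305, sp=2, e=sp−y≈-1.987305; I≈0.493164, D=e−e_prev≈-3.952148; u=2·(-1.987305)+5/4·0.493164+1/4·(-3.952148)≈-4.346191; next y=1/2·3.987305+1/2·(-4.346191)≈-0.179443
n=6: y≈-0.179443, sp=2, e=sp−y≈2.179443; I≈2.672607, D=e−e_prev≈4.166748; u=2·2.179443+5/4·2.672607+1/4·4.166748≈8.741333; next y=1/2·(-0.179443)+1/2·8.741333≈4.280945
n=7: y≈4.280945, sp=2, e=sp−y≈-2.280945; I≈0.391663, D=e−e_prev≈-4.460388; u=2·(-2.280945)+5/4·0.391663+1/4·(-4.460388)≈-5.187408; next y=1/2·4.280945+1/2·(-5.187408)≈-0.453232
n=8: y≈-0.453232, sp=2, e=sp−y≈2.453232; I≈2.844894, D=e−e_prev≈4.734177; u=2·2.453232+5/4·2.844894+1/4·4.734177≈9.646126; next y=1/2·(-0.453232)+1/2·9.646126≈4.596447
n=9: y≈4.596447, sp=2, e=sp−y≈-2.596447; I≈0.248447, D=e−e_prev≈-5.049679; u=2·(-2.596447)+5/4·0.248447+1/4·(-5.049679)≈-6.144754; next y=1/2·4.596447+1/2·(-6.144754)≈-0.774154
n=10: y≈-0.774154, sp=2, e=sp−y≈2.774154; I≈3.022601, D=e−e_prev≈5.370601; u=2·2.774154+5/4·3.022601+1/4·5.370601≈10.669209; next y=1/2·(-0.774154)+1/2·10.669209≈4.947528
n=11: y≈4.947528, sp=2, e=sp−y≈-2.947528; I≈0.075073, D=e−e_prev≈-5.721681; u=2·(-2.947528)+5/4·0.075073+1/4·(-5.721681)≈-7.231634; next y=1/2·4.947528+1/2·(-7.231634)≈-1.142053
n=12: y≈-1.142053, sp=2, e=sp−y≈3.142053; I≈3.217127, D=e−e_prev≈6.089581; u=2·3.142053+5/4·3.217127+1/4·6.089581≈11.827909; next y=1/2·(-1.142053)+1/2·11.827909≈5.342928
n=13: y≈5.342928, sp=2, e=sp−y≈-3.342928; I≈-0.125802, D=e−e_prev≈-6.484981; u=2·(-3.342928)+5/4·(-0.125802)+1/4·(-6.484981)≈-8.464354; next y=1/2·5.342928+1/2·(-8.464354)≈-1.560713
n=14: y≈-1.560713, sp=2, e=sp−y≈3.560713; I≈3.434911, D=e−e_prev≈6.903641; u=2·3.560713+5/4·3.434911+1/4·6.903641≈13.140975; next y=1/2·(-1.560713)+1/2·13.140975≈5.790131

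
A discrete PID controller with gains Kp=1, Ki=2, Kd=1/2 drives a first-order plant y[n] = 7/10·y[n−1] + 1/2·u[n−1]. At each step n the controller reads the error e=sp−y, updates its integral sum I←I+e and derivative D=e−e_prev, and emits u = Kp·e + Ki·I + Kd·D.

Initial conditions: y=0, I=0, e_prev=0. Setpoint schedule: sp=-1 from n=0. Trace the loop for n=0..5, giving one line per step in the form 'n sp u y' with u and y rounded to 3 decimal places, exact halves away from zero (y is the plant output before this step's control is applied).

0 -1 -3.500 0.000
1 -1 1.125 -1.750
2 -1 -2.056 -0.663
3 -1 0.715 -1.492
4 -1 -1.534 -0.687
5 -1 0.205 -1.248

(exact arithmetic carried between steps; '≈' marks a value shown rounded to 6 d.p. or computed from one; I and e_prev carry over from the previous line; the table rounds u and y to 3 d.p., halves away from zero)
n=0: y=0, sp=-1, e=sp−y=-1; I=-1, D=e−e_prev=-1; u=1·(-1)+2·(-1)+1/2·(-1)=-3.5; next y=7/10·0+1/2·(-3.5)=-1.75
n=1: y=-1.75, sp=-1, e=sp−y=0.75; I=-0.25, D=e−e_prev=1.75; u=1·0.75+2·(-0.25)+1/2·1.75=1.125; next y=7/10·(-1.75)+1/2·1.125=-0.6625
n=2: y=-0.6625, sp=-1, e=sp−y=-0.3375; I=-0.5875, D=e−e_prev=-1.0875; u=1·(-0.3375)+2·(-0.5875)+1/2·(-1.0875)=-2.05625; next y=7/10·(-0.6625)+1/2·(-2.05625)=-1.491875
n=3: y=-1.491875, sp=-1, e=sp−y=0.491875; I=-0.095625, D=e−e_prev=0.829375; u=1·0.491875+2·(-0.095625)+1/2·0.829375≈0.715313; next y=7/10·(-1.491875)+1/2·0.715313≈-0.686656
n=4: y≈-0.686656, sp=-1, e=sp−y≈-0.313344; I≈-0.408969, D=e−e_prev≈-0.805219; u=1·(-0.313344)+2·(-0.408969)+1/2·(-0.805219)≈-1.533891; next y=7/10·(-0.686656)+1/2·(-1.533891)≈-1.247605
n=5: y≈-1.247605, sp=-1, e=sp−y≈0.247605; I≈-0.161364, D=e−e_prev≈0.560948; u=1·0.247605+2·(-0.161364)+1/2·0.560948≈0.205351; next y=7/10·(-1.247605)+1/2·0.205351≈-0.770648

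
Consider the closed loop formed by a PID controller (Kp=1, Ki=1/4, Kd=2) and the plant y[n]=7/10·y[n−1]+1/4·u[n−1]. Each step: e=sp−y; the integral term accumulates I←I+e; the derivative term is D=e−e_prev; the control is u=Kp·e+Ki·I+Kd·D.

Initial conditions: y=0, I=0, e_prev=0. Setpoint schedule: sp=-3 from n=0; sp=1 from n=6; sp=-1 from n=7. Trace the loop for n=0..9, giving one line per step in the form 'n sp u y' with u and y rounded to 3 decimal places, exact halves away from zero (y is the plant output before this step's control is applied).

0 -3 -9.750 0.000
1 -3 3.422 -2.438
2 -3 -6.751 -0.851
3 -3 0.541 -2.283
4 -3 -5.169 -1.463
5 -3 -1.139 -2.316
6 1 8.650 -1.906
7 -1 -13.190 0.828
8 -1 7.346 -2.718
9 -1 -7.935 -0.066

(exact arithmetic carried between steps; '≈' marks a value shown rounded to 6 d.p. or computed from one; I and e_prev carry over from the previous line; the table rounds u and y to 3 d.p., halves away from zero)
n=0: y=0, sp=-3, e=sp−y=-3; I=-3, D=e−e_prev=-3; u=1·(-3)+1/4·(-3)+2·(-3)=-9.75; next y=7/10·0+1/4·(-9.75)=-2.4375
n=1: y=-2.4375, sp=-3, e=sp−y=-0.5625; I=-3.5625, D=e−e_prev=2.4375; u=1·(-0.5625)+1/4·(-3.5625)+2·2.4375=3.421875; next y=7/10·(-2.4375)+1/4·3.421875≈-0.850781
n=2: y≈-0.850781, sp=-3, e=sp−y≈-2.149219; I≈-5.711719, D=e−e_prev≈-1.586719; u=1·(-2.149219)+1/4·(-5.711719)+2·(-1.586719)≈-6.750586; next y=7/10·(-0.850781)+1/4·(-6.750586)≈-2.283193
n=3: y≈-2.283193, sp=-3, e=sp−y≈-0.716807; I≈-6.428525, D=e−e_prev≈1.432412; u=1·(-0.716807)+1/4·(-6.428525)+2·1.432412≈0.540886; next y=7/10·(-2.283193)+1/4·0.540886≈-1.463014
n=4: y≈-1.463014, sp=-3, e=sp−y≈-1.536986; I≈-7.965512, D=e−e_prev≈-0.820180; u=1·(-1.536986)+1/4·(-7.965512)+2·(-0.820180)≈-5.168723; next y=7/10·(-1.463014)+1/4·(-5.168723)≈-2.316290
n=5: y≈-2.316290, sp=-3, e=sp−y≈-0.683710; I≈-8.649221, D=e−e_prev≈0.853277; u=1·(-0.683710)+1/4·(-8.649221)+2·0.853277≈-1.139461; next y=7/10·(-2.316290)+1/4·(-1.139461)≈-1.906269
n=6: y≈-1.906269, sp=1, e=sp−y≈2.906269; I≈-5.742952, D=e−e_prev≈3.589978; u=1·2.906269+1/4·(-5.742952)+2·3.589978≈8.650487; next y=7/10·(-1.906269)+1/4·8.650487≈0.828234
n=7: y≈0.828234, sp=-1, e=sp−y≈-1.828234; I≈-7.571186, D=e−e_prev≈-4.734502; u=1·(-1.828234)+1/4·(-7.571186)+2·(-4.734502)≈-13.190035; next y=7/10·0.828234+1/4·(-13.190035)≈-2.717745
n=8: y≈-2.717745, sp=-1, e=sp−y≈1.717745; I≈-5.853441, D=e−e_prev≈3.545979; u=1·1.717745+1/4·(-5.853441)+2·3.545979≈7.346343; next y=7/10·(-2.717745)+1/4·7.346343≈-0.065836
n=9: y≈-0.065836, sp=-1, e=sp−y≈-0.934164; I≈-6.787605, D=e−e_prev≈-2.651909; u=1·(-0.934164)+1/4·(-6.787605)+2·(-2.651909)≈-7.934884; next y=7/10·(-0.065836)+1/4·(-7.934884)≈-2.029806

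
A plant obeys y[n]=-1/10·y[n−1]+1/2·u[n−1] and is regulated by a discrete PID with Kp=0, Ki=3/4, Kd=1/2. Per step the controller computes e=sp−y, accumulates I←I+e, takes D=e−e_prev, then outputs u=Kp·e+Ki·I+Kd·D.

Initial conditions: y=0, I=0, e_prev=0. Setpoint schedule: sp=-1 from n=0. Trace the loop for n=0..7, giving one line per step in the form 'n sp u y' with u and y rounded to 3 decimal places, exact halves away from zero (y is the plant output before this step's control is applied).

0 -1 -1.250 0.000
1 -1 -0.719 -0.625
2 -1 -1.723 -0.297
3 -1 -1.417 -0.832
4 -1 -2.069 -0.626
5 -1 -1.814 -0.972
6 -1 -2.211 -0.810
7 -1 -2.004 -1.024

(exact arithmetic carried between steps; '≈' marks a value shown rounded to 6 d.p. or computed from one; I and e_prev carry over from the previous line; the table rounds u and y to 3 d.p., halves away from zero)
n=0: y=0, sp=-1, e=sp−y=-1; I=-1, D=e−e_prev=-1; u=0·(-1)+3/4·(-1)+1/2·(-1)=-1.25; next y=-1/10·0+1/2·(-1.25)=-0.625
n=1: y=-0.625, sp=-1, e=sp−y=-0.375; I=-1.375, D=e−e_prev=0.625; u=0·(-0.375)+3/4·(-1.375)+1/2·0.625=-0.71875; next y=-1/10·(-0.625)+1/2·(-0.71875)=-0.296875
n=2: y=-0.296875, sp=-1, e=sp−y=-0.703125; I=-2.078125, D=e−e_prev=-0.328125; u=0·(-0.703125)+3/4·(-2.078125)+1/2·(-0.328125)≈-1.722656; next y=-1/10·(-0.296875)+1/2·(-1.722656)≈-0.831641
n=3: y≈-0.831641, sp=-1, e=sp−y≈-0.168359; I≈-2.246484, D=e−e_prev≈0.534766; u=0·(-0.168359)+3/4·(-2.246484)+1/2·0.534766≈-1.417480; next y=-1/10·(-0.831641)+1/2·(-1.417480)≈-0.625576
n=4: y≈-0.625576, sp=-1, e=sp−y≈-0.374424; I≈-2.620908, D=e−e_prev≈-0.206064; u=0·(-0.374424)+3/4·(-2.620908)+1/2·(-0.206064)≈-2.068713; next y=-1/10·(-0.625576)+1/2·(-2.068713)≈-0.971799
n=5: y≈-0.971799, sp=-1, e=sp−y≈-0.028201; I≈-2.649109, D=e−e_prev≈0.346223; u=0·(-0.028201)+3/4·(-2.649109)+1/2·0.346223≈-1.813720; next y=-1/10·(-0.971799)+1/2·(-1.813720)≈-0.809680
n=6: y≈-0.809680, sp=-1, e=sp−y≈-0.190320; I≈-2.839429, D=e−e_prev≈-0.162119; u=0·(-0.190320)+3/4·(-2.839429)+1/2·(-0.162119)≈-2.210631; next y=-1/10·(-0.809680)+1/2·(-2.210631)≈-1.024347
n=7: y≈-1.024347, sp=-1, e=sp−y≈0.024347; I≈-2.815081, D=e−e_prev≈0.214667; u=0·0.024347+3/4·(-2.815081)+1/2·0.214667≈-2.003977; next y=-1/10·(-1.024347)+1/2·(-2.003977)≈-0.899554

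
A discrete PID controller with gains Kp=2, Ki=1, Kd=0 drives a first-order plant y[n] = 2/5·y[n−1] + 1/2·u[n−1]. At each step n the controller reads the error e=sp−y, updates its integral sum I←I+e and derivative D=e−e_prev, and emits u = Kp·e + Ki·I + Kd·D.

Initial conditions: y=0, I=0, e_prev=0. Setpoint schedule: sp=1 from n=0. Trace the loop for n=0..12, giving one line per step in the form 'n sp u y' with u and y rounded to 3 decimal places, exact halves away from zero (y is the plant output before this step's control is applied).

0 1 3.000 0.000
1 1 -0.500 1.500
2 1 2.450 0.350
3 1 0.055 1.365
4 1 2.065 0.574
5 1 0.427 1.262
6 1 1.796 0.718
7 1 0.676 1.185
8 1 1.610 0.812
9 1 0.845 1.130
10 1 1.482 0.874
11 1 0.959 1.091
12 1 1.393 0.916

(exact arithmetic carried between steps; '≈' marks a value shown rounded to 6 d.p. or computed from one; I and e_prev carry over from the previous line; the table rounds u and y to 3 d.p., halves away from zero)
n=0: y=0, sp=1, e=sp−y=1; I=1, D=e−e_prev=1; u=2·1+1·1+0·1=3; next y=2/5·0+1/2·3=1.5
n=1: y=1.5, sp=1, e=sp−y=-0.5; I=0.5, D=e−e_prev=-1.5; u=2·(-0.5)+1·0.5+0·(-1.5)=-0.5; next y=2/5·1.5+1/2·(-0.5)=0.35
n=2: y=0.35, sp=1, e=sp−y=0.65; I=1.15, D=e−e_prev=1.15; u=2·0.65+1·1.15+0·1.15=2.45; next y=2/5·0.35+1/2·2.45=1.365
n=3: y=1.365, sp=1, e=sp−y=-0.365; I=0.785, D=e−e_prev=-1.015; u=2·(-0.365)+1·0.785+0·(-1.015)=0.055; next y=2/5·1.365+1/2·0.055=0.5735
n=4: y=0.5735, sp=1, e=sp−y=0.4265; I=1.2115, D=e−e_prev=0.7915; u=2·0.4265+1·1.2115+0·0.7915=2.0645; next y=2/5·0.5735+1/2·2.0645=1.26165
n=5: y=1.26165, sp=1, e=sp−y=-0.26165; I=0.94985, D=e−e_prev=-0.68815; u=2·(-0.26165)+1·0.94985+0·(-0.68815)=0.42655; next y=2/5·1.26165+1/2·0.42655=0.717935
n=6: y=0.717935, sp=1, e=sp−y=0.282065; I=1.231915, D=e−e_prev=0.543715; u=2·0.282065+1·1.231915+0·0.543715=1.796045; next y=2/5·0.717935+1/2·1.796045≈1.185197
n=7: y≈1.185197, sp=1, e=sp−y≈-0.185197; I≈1.046719, D=e−e_prev≈-0.467262; u=2·(-0.185197)+1·1.046719+0·(-0.467262)≈0.676326; next y=2/5·1.185197+1/2·0.676326≈0.812241
n=8: y≈0.812241, sp=1, e=sp−y≈0.187759; I≈1.234477, D=e−e_prev≈0.372955; u=2·0.187759+1·1.234477+0·0.372955≈1.609994; next y=2/5·0.812241+1/2·1.609994≈1.129894
n=9: y≈1.129894, sp=1, e=sp−y≈-0.129894; I≈1.104583, D=e−e_prev≈-0.317652; u=2·(-0.129894)+1·1.104583+0·(-0.317652)≈0.844796; next y=2/5·1.129894+1/2·0.844796≈0.874355
n=10: y≈0.874355, sp=1, e=sp−y≈0.125645; I≈1.230228, D=e−e_prev≈0.255538; u=2·0.125645+1·1.230228+0·0.255538≈1.481517; next y=2/5·0.874355+1/2·1.481517≈1.090501
n=11: y≈1.090501, sp=1, e=sp−y≈-0.090501; I≈1.139727, D=e−e_prev≈-0.216145; u=2·(-0.090501)+1·1.139727+0·(-0.216145)≈0.958726; next y=2/5·1.090501+1/2·0.958726≈0.915563
n=12: y≈0.915563, sp=1, e=sp−y≈0.084437; I≈1.224164, D=e−e_prev≈0.174938; u=2·0.084437+1·1.224164+0·0.174938≈1.393038; next y=2/5·0.915563+1/2·1.393038≈1.062744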